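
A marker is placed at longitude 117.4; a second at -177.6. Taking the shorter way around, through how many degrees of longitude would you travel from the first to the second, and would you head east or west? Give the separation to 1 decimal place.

65.0° east

Raw difference: -177.6 − 117.4 = -295.0°.
Normalise into (−180°, 180°]: -295.0° + 360° = 65.0°.
Positive ⇒ the second point lies to the east; separation 65.0°.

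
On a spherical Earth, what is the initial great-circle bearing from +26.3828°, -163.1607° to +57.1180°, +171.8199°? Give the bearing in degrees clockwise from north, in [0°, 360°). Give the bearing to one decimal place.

336.7°

Δλ = 171.8199 − -163.1607 = 334.9806°; wrapped into (−180°, 180°]: -25.0194°.
θ = atan2( sin Δλ · cos φ₂ , cos φ₁ · sin φ₂ − sin φ₁ · cos φ₂ · cos Δλ )
  = atan2(-0.22961, 0.53371) = -23.278° → normalised to [0°, 360°): 336.722°.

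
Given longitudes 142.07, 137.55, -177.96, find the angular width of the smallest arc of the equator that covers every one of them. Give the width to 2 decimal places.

44.49°

Sort the longitudes: -177.96°, +137.55°, +142.07°.
Eastward gaps between consecutive values (wrapping around): 315.51°, 4.52°, 39.97°.
Largest gap = 315.51° ⇒ minimal covering band is its complement: 360° − 315.51° = 44.49°.
Band runs from +137.55° eastward to -177.96°, crossing the antimeridian.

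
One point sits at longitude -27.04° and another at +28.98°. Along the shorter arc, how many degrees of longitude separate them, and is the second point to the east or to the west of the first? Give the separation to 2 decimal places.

56.02° east

Raw difference: 28.98 − -27.04 = 56.02°.
Normalise into (−180°, 180°]: 56.02° stays 56.02°.
Positive ⇒ the second point lies to the east; separation 56.02°.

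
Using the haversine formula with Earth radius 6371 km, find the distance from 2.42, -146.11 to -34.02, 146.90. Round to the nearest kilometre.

8066 km

Δλ = 146.90 − -146.11 = 293.01°; wrapped into (−180°, 180°]: -66.99°.
Δφ = -34.02 − 2.42 = -36.44°.
a = sin²(Δφ/2) + cos φ₁ · cos φ₂ · sin²(Δλ/2) = 0.349963.
c = 2·atan2(√a, √(1−a)) = 1.26603 rad → d = 6371·c ≈ 8065.85 km.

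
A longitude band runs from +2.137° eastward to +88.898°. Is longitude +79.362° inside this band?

Yes

Band width going east from +2.137° to +88.898°: ((88.898 − 2.137) mod 360) = 86.761°.
Offset of +79.362° east of the west edge: ((79.362 − 2.137) mod 360) = 77.225°.
77.225° ≤ 86.761° ⇒ inside.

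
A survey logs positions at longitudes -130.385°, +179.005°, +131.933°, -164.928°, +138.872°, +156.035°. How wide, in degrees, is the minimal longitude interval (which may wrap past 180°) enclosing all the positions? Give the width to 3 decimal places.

Sort the longitudes: -164.928°, -130.385°, +131.933°, +138.872°, +156.035°, +179.005°.
Eastward gaps between consecutive values (wrapping around): 34.543°, 262.318°, 6.939°, 17.163°, 22.970°, 16.067°.
Largest gap = 262.318° ⇒ minimal covering band is its complement: 360° − 262.318° = 97.682°.
Band runs from +131.933° eastward to -130.385°, crossing the antimeridian.

97.682°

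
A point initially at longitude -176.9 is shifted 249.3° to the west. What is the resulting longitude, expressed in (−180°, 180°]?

-66.2°

Start at -176.9°; shift −249.3° → -426.2°.
-426.2° lies outside (−180°, 180°]; add 360° → -66.2°.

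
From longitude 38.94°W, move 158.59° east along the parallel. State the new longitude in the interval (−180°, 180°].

Start at -38.94°; shift +158.59° → +119.65°.
+119.65° already lies in (−180°, 180°].

119.65°E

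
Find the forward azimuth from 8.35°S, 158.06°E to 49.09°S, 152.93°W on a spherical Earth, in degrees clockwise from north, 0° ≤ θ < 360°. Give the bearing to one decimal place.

Δλ = -152.93 − 158.06 = -310.99°; wrapped into (−180°, 180°]: 49.01°.
θ = atan2( sin Δλ · cos φ₂ , cos φ₁ · sin φ₂ − sin φ₁ · cos φ₂ · cos Δλ )
  = atan2(0.49431, -0.68535) = 144.199° → normalised to [0°, 360°): 144.199°.

144.2°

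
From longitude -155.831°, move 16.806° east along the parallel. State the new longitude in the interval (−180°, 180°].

Start at -155.831°; shift +16.806° → -139.025°.
-139.025° already lies in (−180°, 180°].

-139.025°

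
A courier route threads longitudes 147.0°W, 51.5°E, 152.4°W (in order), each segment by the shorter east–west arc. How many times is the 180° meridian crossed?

Leg 1: -147.0° → +51.5°, shortest Δλ = -161.5° (west) — crosses 180°.
Leg 2: +51.5° → -152.4°, shortest Δλ = 156.1° (east) — crosses 180°.
Total crossings: 2.

2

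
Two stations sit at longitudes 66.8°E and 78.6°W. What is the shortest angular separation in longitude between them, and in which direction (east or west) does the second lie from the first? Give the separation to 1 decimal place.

Raw difference: -78.6 − 66.8 = -145.4°.
Normalise into (−180°, 180°]: -145.4° stays -145.4°.
Negative ⇒ the second point lies to the west; separation 145.4°.

145.4° west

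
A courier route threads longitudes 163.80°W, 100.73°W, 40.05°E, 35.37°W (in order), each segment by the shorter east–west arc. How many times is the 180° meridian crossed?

Leg 1: -163.80° → -100.73°, shortest Δλ = 63.07° (east) — does not cross 180°.
Leg 2: -100.73° → +40.05°, shortest Δλ = 140.78° (east) — does not cross 180°.
Leg 3: +40.05° → -35.37°, shortest Δλ = -75.42° (west) — does not cross 180°.
Total crossings: 0.

0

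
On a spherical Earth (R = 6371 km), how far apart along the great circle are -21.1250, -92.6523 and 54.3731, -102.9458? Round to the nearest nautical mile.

Δλ = -102.9458 − -92.6523 = -10.2935°.
Δφ = 54.3731 − -21.1250 = 75.4981°.
a = sin²(Δφ/2) + cos φ₁ · cos φ₂ · sin²(Δλ/2) = 0.379167.
c = 2·atan2(√a, √(1−a)) = 1.32671 rad → d = 6371·c ≈ 8452.49 km ≈ 4563.98 nmi.

4564 nmi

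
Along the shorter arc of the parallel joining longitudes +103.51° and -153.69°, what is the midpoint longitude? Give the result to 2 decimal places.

Signed shortest Δλ from +103.51° to -153.69° is +102.80°.
Midpoint longitude = +103.51° + (+102.80°)/2 = +103.51° + 51.40° = +154.91°.
(The naïve average (+103.51 + -153.69)/2 = -25.09° is on the wrong side of the globe.)

+154.91°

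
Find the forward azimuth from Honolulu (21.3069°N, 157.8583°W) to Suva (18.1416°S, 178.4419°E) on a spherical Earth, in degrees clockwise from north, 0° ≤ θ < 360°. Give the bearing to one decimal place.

212.2°

Δλ = 178.4419 − -157.8583 = 336.3002°; wrapped into (−180°, 180°]: -23.6998°.
θ = atan2( sin Δλ · cos φ₂ , cos φ₁ · sin φ₂ − sin φ₁ · cos φ₂ · cos Δλ )
  = atan2(-0.38196, -0.60626) = -147.788° → normalised to [0°, 360°): 212.212°.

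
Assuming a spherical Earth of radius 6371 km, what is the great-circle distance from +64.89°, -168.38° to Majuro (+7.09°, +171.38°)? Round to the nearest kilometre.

Δλ = 171.38 − -168.38 = 339.76°; wrapped into (−180°, 180°]: -20.24°.
Δφ = 7.09 − 64.89 = -57.80°.
a = sin²(Δφ/2) + cos φ₁ · cos φ₂ · sin²(Δλ/2) = 0.246563.
c = 2·atan2(√a, √(1−a)) = 1.03924 rad → d = 6371·c ≈ 6621.01 km.

6621 km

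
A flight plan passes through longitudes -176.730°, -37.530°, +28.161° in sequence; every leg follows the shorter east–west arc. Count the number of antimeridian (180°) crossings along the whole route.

Leg 1: -176.730° → -37.530°, shortest Δλ = 139.2° (east) — does not cross 180°.
Leg 2: -37.530° → +28.161°, shortest Δλ = 65.691° (east) — does not cross 180°.
Total crossings: 0.

0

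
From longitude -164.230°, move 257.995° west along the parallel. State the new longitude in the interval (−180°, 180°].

Start at -164.230°; shift −257.995° → -422.225°.
-422.225° lies outside (−180°, 180°]; add 360° → -62.225°.

-62.225°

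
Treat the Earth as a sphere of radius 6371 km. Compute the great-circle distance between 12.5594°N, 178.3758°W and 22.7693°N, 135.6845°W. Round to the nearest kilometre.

4646 km

Δλ = -135.6845 − -178.3758 = 42.6913°.
Δφ = 22.7693 − 12.5594 = 10.2099°.
a = sin²(Δφ/2) + cos φ₁ · cos φ₂ · sin²(Δλ/2) = 0.127160.
c = 2·atan2(√a, √(1−a)) = 0.72924 rad → d = 6371·c ≈ 4646.01 km.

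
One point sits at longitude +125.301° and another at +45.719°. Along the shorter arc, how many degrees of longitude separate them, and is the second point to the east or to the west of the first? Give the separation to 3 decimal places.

Raw difference: 45.719 − 125.301 = -79.582°.
Normalise into (−180°, 180°]: -79.582° stays -79.582°.
Negative ⇒ the second point lies to the west; separation 79.582°.

79.582° west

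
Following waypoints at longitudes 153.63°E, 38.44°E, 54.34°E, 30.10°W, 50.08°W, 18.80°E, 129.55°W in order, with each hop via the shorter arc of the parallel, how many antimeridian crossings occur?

0

Leg 1: +153.63° → +38.44°, shortest Δλ = -115.19° (west) — does not cross 180°.
Leg 2: +38.44° → +54.34°, shortest Δλ = 15.9° (east) — does not cross 180°.
Leg 3: +54.34° → -30.10°, shortest Δλ = -84.44° (west) — does not cross 180°.
Leg 4: -30.10° → -50.08°, shortest Δλ = -19.98° (west) — does not cross 180°.
Leg 5: -50.08° → +18.80°, shortest Δλ = 68.88° (east) — does not cross 180°.
Leg 6: +18.80° → -129.55°, shortest Δλ = -148.35° (west) — does not cross 180°.
Total crossings: 0.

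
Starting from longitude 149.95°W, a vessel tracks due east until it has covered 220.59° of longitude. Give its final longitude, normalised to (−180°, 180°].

Start at -149.95°; shift +220.59° → +70.64°.
+70.64° already lies in (−180°, 180°].

70.64°E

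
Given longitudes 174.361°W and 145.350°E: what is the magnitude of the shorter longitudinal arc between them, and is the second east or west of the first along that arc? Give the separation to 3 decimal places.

Raw difference: 145.350 − -174.361 = 319.711°.
Normalise into (−180°, 180°]: 319.711° − 360° = -40.289°.
Negative ⇒ the second point lies to the west; separation 40.289°.

40.289° west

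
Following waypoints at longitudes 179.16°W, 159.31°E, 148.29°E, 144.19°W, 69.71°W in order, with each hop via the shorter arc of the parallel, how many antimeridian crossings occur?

2

Leg 1: -179.16° → +159.31°, shortest Δλ = -21.53° (west) — crosses 180°.
Leg 2: +159.31° → +148.29°, shortest Δλ = -11.02° (west) — does not cross 180°.
Leg 3: +148.29° → -144.19°, shortest Δλ = 67.52° (east) — crosses 180°.
Leg 4: -144.19° → -69.71°, shortest Δλ = 74.48° (east) — does not cross 180°.
Total crossings: 2.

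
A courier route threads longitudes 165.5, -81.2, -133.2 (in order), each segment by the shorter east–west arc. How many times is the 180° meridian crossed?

1

Leg 1: +165.5° → -81.2°, shortest Δλ = 113.3° (east) — crosses 180°.
Leg 2: -81.2° → -133.2°, shortest Δλ = -52.0° (west) — does not cross 180°.
Total crossings: 1.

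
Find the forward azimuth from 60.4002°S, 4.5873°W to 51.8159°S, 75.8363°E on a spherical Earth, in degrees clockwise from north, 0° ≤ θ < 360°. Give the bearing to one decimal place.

Δλ = 75.8363 − -4.5873 = 80.4236°.
θ = atan2( sin Δλ · cos φ₂ , cos φ₁ · sin φ₂ − sin φ₁ · cos φ₂ · cos Δλ )
  = atan2(0.60958, -0.29883) = 116.115° → normalised to [0°, 360°): 116.115°.

116.1°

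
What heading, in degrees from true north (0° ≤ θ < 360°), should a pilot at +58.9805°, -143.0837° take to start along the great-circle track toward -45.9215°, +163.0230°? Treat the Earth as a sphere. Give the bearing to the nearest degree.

Δλ = 163.0230 − -143.0837 = 306.1067°; wrapped into (−180°, 180°]: -53.8933°.
θ = atan2( sin Δλ · cos φ₂ , cos φ₁ · sin φ₂ − sin φ₁ · cos φ₂ · cos Δλ )
  = atan2(-0.56202, -0.72152) = -142.083° → normalised to [0°, 360°): 217.917°.

218°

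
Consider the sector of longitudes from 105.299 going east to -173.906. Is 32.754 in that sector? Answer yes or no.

No

Band width going east from +105.299° to -173.906°: ((-173.906 − 105.299) mod 360) = 80.795°.
Offset of +32.754° east of the west edge: ((32.754 − 105.299) mod 360) = 287.455°.
287.455° > 80.795° ⇒ outside.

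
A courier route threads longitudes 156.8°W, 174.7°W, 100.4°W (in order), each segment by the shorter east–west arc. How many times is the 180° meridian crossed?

Leg 1: -156.8° → -174.7°, shortest Δλ = -17.9° (west) — does not cross 180°.
Leg 2: -174.7° → -100.4°, shortest Δλ = 74.3° (east) — does not cross 180°.
Total crossings: 0.

0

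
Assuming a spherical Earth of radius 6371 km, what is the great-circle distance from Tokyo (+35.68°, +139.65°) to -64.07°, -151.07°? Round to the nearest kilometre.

12621 km

Δλ = -151.07 − 139.65 = -290.72°; wrapped into (−180°, 180°]: 69.28°.
Δφ = -64.07 − 35.68 = -99.75°.
a = sin²(Δφ/2) + cos φ₁ · cos φ₂ · sin²(Δλ/2) = 0.699437.
c = 2·atan2(√a, √(1−a)) = 1.98108 rad → d = 6371·c ≈ 12621.49 km.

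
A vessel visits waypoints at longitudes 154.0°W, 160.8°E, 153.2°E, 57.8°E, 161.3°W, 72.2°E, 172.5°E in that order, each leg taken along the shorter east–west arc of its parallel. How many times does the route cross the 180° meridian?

3

Leg 1: -154.0° → +160.8°, shortest Δλ = -45.2° (west) — crosses 180°.
Leg 2: +160.8° → +153.2°, shortest Δλ = -7.6° (west) — does not cross 180°.
Leg 3: +153.2° → +57.8°, shortest Δλ = -95.4° (west) — does not cross 180°.
Leg 4: +57.8° → -161.3°, shortest Δλ = 140.9° (east) — crosses 180°.
Leg 5: -161.3° → +72.2°, shortest Δλ = -126.5° (west) — crosses 180°.
Leg 6: +72.2° → +172.5°, shortest Δλ = 100.3° (east) — does not cross 180°.
Total crossings: 3.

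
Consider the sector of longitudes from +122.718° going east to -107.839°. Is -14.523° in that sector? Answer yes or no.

No

Band width going east from +122.718° to -107.839°: ((-107.839 − 122.718) mod 360) = 129.443°.
Offset of -14.523° east of the west edge: ((-14.523 − 122.718) mod 360) = 222.759°.
222.759° > 129.443° ⇒ outside.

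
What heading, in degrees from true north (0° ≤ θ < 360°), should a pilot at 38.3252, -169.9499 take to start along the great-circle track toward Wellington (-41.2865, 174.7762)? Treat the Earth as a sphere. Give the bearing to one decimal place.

Δλ = 174.7762 − -169.9499 = 344.7261°; wrapped into (−180°, 180°]: -15.2739°.
θ = atan2( sin Δλ · cos φ₂ , cos φ₁ · sin φ₂ − sin φ₁ · cos φ₂ · cos Δλ )
  = atan2(-0.19795, -0.96715) = -168.433° → normalised to [0°, 360°): 191.567°.

191.6°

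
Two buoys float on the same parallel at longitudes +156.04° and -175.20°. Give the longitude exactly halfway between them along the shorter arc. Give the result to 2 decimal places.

+170.42°

Signed shortest Δλ from +156.04° to -175.20° is +28.76°.
Midpoint longitude = +156.04° + (+28.76°)/2 = +156.04° + 14.38° = +170.42°.
(The naïve average (+156.04 + -175.20)/2 = -9.58° is on the wrong side of the globe.)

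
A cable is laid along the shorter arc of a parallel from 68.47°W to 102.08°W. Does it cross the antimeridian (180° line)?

Signed shortest Δλ = ((-102.08 − -68.47 + 180) mod 360) − 180 = -33.61°.
Going west by 33.61° from -68.47° reaches -102.08° without touching 180°.

No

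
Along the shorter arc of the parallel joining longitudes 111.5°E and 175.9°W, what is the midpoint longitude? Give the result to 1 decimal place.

147.8°E

Signed shortest Δλ from +111.5° to -175.9° is +72.6°.
Midpoint longitude = +111.5° + (+72.6°)/2 = +111.5° + 36.3° = +147.8°.
(The naïve average (+111.5 + -175.9)/2 = -32.2° is on the wrong side of the globe.)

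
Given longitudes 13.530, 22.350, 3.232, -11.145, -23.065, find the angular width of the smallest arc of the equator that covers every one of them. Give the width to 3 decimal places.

Sort the longitudes: -23.065°, -11.145°, +3.232°, +13.530°, +22.350°.
Eastward gaps between consecutive values (wrapping around): 11.920°, 14.377°, 10.298°, 8.820°, 314.585°.
Largest gap = 314.585° ⇒ minimal covering band is its complement: 360° − 314.585° = 45.415°.
Band runs from -23.065° eastward to +22.350°.

45.415°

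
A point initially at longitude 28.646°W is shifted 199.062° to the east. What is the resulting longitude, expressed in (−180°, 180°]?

170.416°E

Start at -28.646°; shift +199.062° → +170.416°.
+170.416° already lies in (−180°, 180°].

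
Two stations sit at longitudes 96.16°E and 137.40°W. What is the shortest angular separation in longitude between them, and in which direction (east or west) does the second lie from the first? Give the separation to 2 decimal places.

126.44° east

Raw difference: -137.40 − 96.16 = -233.56°.
Normalise into (−180°, 180°]: -233.56° + 360° = 126.44°.
Positive ⇒ the second point lies to the east; separation 126.44°.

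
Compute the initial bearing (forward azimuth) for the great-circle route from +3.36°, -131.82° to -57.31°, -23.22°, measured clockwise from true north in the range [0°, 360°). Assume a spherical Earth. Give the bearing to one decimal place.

148.3°

Δλ = -23.22 − -131.82 = 108.60°.
θ = atan2( sin Δλ · cos φ₂ , cos φ₁ · sin φ₂ − sin φ₁ · cos φ₂ · cos Δλ )
  = atan2(0.51188, -0.83006) = 148.339° → normalised to [0°, 360°): 148.339°.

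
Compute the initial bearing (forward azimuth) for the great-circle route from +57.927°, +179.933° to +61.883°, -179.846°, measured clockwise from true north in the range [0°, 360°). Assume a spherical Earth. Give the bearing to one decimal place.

Δλ = -179.846 − 179.933 = -359.779°; wrapped into (−180°, 180°]: 0.221°.
θ = atan2( sin Δλ · cos φ₂ , cos φ₁ · sin φ₂ − sin φ₁ · cos φ₂ · cos Δλ )
  = atan2(0.00182, 0.06899) = 1.509° → normalised to [0°, 360°): 1.509°.

1.5°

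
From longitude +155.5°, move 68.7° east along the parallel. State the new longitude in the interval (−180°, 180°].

-135.8°

Start at +155.5°; shift +68.7° → +224.2°.
+224.2° lies outside (−180°, 180°]; subtract 360° → -135.8°.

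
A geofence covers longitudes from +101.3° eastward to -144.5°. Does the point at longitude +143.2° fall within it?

Band width going east from +101.3° to -144.5°: ((-144.5 − 101.3) mod 360) = 114.2°.
Offset of +143.2° east of the west edge: ((143.2 − 101.3) mod 360) = 41.9°.
41.9° ≤ 114.2° ⇒ inside.

Yes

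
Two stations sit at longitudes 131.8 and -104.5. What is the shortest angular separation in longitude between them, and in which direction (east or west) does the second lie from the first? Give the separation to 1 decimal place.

Raw difference: -104.5 − 131.8 = -236.3°.
Normalise into (−180°, 180°]: -236.3° + 360° = 123.7°.
Positive ⇒ the second point lies to the east; separation 123.7°.

123.7° east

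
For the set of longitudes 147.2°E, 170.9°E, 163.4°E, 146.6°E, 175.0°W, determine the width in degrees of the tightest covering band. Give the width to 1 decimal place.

38.4°

Sort the longitudes: -175.0°, +146.6°, +147.2°, +163.4°, +170.9°.
Eastward gaps between consecutive values (wrapping around): 321.6°, 0.6°, 16.2°, 7.5°, 14.1°.
Largest gap = 321.6° ⇒ minimal covering band is its complement: 360° − 321.6° = 38.4°.
Band runs from +146.6° eastward to -175.0°, crossing the antimeridian.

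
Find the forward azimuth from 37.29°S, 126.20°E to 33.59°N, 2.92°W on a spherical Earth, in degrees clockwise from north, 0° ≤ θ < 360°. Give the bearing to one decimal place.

280.7°

Δλ = -2.92 − 126.20 = -129.12°.
θ = atan2( sin Δλ · cos φ₂ , cos φ₁ · sin φ₂ − sin φ₁ · cos φ₂ · cos Δλ )
  = atan2(-0.64628, 0.12172) = -79.334° → normalised to [0°, 360°): 280.666°.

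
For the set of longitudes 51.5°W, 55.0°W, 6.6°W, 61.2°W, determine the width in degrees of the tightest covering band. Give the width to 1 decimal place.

Sort the longitudes: -61.2°, -55.0°, -51.5°, -6.6°.
Eastward gaps between consecutive values (wrapping around): 6.2°, 3.5°, 44.9°, 305.4°.
Largest gap = 305.4° ⇒ minimal covering band is its complement: 360° − 305.4° = 54.6°.
Band runs from -61.2° eastward to -6.6°.

54.6°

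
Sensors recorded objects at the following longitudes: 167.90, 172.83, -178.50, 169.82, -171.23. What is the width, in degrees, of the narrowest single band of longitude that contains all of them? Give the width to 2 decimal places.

Sort the longitudes: -178.50°, -171.23°, +167.90°, +169.82°, +172.83°.
Eastward gaps between consecutive values (wrapping around): 7.27°, 339.13°, 1.92°, 3.01°, 8.67°.
Largest gap = 339.13° ⇒ minimal covering band is its complement: 360° − 339.13° = 20.87°.
Band runs from +167.90° eastward to -171.23°, crossing the antimeridian.

20.87°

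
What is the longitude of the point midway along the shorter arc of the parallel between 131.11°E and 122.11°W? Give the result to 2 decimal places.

Signed shortest Δλ from +131.11° to -122.11° is +106.78°.
Midpoint longitude = +131.11° + (+106.78°)/2 = +131.11° + 53.39° = +184.50°.
Normalise into (−180°, 180°]: -175.50°.
(The naïve average (+131.11 + -122.11)/2 = 4.5° is on the wrong side of the globe.)

175.50°W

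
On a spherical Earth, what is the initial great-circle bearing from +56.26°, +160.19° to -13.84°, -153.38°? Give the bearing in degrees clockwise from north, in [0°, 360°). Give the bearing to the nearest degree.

Δλ = -153.38 − 160.19 = -313.57°; wrapped into (−180°, 180°]: 46.43°.
θ = atan2( sin Δλ · cos φ₂ , cos φ₁ · sin φ₂ − sin φ₁ · cos φ₂ · cos Δλ )
  = atan2(0.70350, -0.68937) = 134.419° → normalised to [0°, 360°): 134.419°.

134°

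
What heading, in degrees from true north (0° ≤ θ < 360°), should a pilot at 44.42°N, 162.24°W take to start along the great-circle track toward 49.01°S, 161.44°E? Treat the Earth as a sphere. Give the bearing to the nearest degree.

203°

Δλ = 161.44 − -162.24 = 323.68°; wrapped into (−180°, 180°]: -36.32°.
θ = atan2( sin Δλ · cos φ₂ , cos φ₁ · sin φ₂ − sin φ₁ · cos φ₂ · cos Δλ )
  = atan2(-0.38850, -0.90902) = -156.859° → normalised to [0°, 360°): 203.141°.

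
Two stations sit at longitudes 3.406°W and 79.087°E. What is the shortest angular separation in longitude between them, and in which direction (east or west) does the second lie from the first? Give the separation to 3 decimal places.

Raw difference: 79.087 − -3.406 = 82.493°.
Normalise into (−180°, 180°]: 82.493° stays 82.493°.
Positive ⇒ the second point lies to the east; separation 82.493°.

82.493° east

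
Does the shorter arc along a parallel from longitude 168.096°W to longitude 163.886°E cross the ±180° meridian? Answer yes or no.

Yes

Naïve |163.886 − -168.096| = 331.982° > 180°, so the shorter arc goes the other way round — across 180°.
Signed shortest Δλ = ((163.886 − -168.096 + 180) mod 360) − 180 = -28.018°.
Going west by 28.018° from -168.096° passes through 180° before reaching +163.886°.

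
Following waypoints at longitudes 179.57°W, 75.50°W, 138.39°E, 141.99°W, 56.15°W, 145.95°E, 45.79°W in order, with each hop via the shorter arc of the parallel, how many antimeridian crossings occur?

Leg 1: -179.57° → -75.50°, shortest Δλ = 104.07° (east) — does not cross 180°.
Leg 2: -75.50° → +138.39°, shortest Δλ = -146.11° (west) — crosses 180°.
Leg 3: +138.39° → -141.99°, shortest Δλ = 79.62° (east) — crosses 180°.
Leg 4: -141.99° → -56.15°, shortest Δλ = 85.84° (east) — does not cross 180°.
Leg 5: -56.15° → +145.95°, shortest Δλ = -157.9° (west) — crosses 180°.
Leg 6: +145.95° → -45.79°, shortest Δλ = 168.26° (east) — crosses 180°.
Total crossings: 4.

4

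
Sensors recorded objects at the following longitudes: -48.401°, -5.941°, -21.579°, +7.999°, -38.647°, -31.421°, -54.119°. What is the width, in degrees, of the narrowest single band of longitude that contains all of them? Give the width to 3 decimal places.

Sort the longitudes: -54.119°, -48.401°, -38.647°, -31.421°, -21.579°, -5.941°, +7.999°.
Eastward gaps between consecutive values (wrapping around): 5.718°, 9.754°, 7.226°, 9.842°, 15.638°, 13.940°, 297.882°.
Largest gap = 297.882° ⇒ minimal covering band is its complement: 360° − 297.882° = 62.118°.
Band runs from -54.119° eastward to +7.999°.

62.118°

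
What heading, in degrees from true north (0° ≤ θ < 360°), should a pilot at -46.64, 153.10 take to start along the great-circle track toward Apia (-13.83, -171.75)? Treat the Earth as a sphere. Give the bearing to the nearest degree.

Δλ = -171.75 − 153.10 = -324.85°; wrapped into (−180°, 180°]: 35.15°.
θ = atan2( sin Δλ · cos φ₂ , cos φ₁ · sin φ₂ − sin φ₁ · cos φ₂ · cos Δλ )
  = atan2(0.55903, 0.41312) = 53.536° → normalised to [0°, 360°): 53.536°.

54°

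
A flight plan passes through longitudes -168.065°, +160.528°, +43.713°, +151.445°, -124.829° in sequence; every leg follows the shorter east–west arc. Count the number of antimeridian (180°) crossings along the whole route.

2

Leg 1: -168.065° → +160.528°, shortest Δλ = -31.407° (west) — crosses 180°.
Leg 2: +160.528° → +43.713°, shortest Δλ = -116.815° (west) — does not cross 180°.
Leg 3: +43.713° → +151.445°, shortest Δλ = 107.732° (east) — does not cross 180°.
Leg 4: +151.445° → -124.829°, shortest Δλ = 83.726° (east) — crosses 180°.
Total crossings: 2.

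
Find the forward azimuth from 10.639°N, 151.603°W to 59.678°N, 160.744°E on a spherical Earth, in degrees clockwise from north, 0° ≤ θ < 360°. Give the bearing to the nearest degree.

Δλ = 160.744 − -151.603 = 312.347°; wrapped into (−180°, 180°]: -47.653°.
θ = atan2( sin Δλ · cos φ₂ , cos φ₁ · sin φ₂ − sin φ₁ · cos φ₂ · cos Δλ )
  = atan2(-0.37313, 0.78558) = -25.407° → normalised to [0°, 360°): 334.593°.

335°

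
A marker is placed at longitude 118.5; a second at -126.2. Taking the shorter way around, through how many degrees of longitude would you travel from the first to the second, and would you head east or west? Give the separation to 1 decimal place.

115.3° east

Raw difference: -126.2 − 118.5 = -244.7°.
Normalise into (−180°, 180°]: -244.7° + 360° = 115.3°.
Positive ⇒ the second point lies to the east; separation 115.3°.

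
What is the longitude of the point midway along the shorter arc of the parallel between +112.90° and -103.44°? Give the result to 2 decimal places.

Signed shortest Δλ from +112.90° to -103.44° is +143.66°.
Midpoint longitude = +112.90° + (+143.66°)/2 = +112.90° + 71.83° = +184.73°.
Normalise into (−180°, 180°]: -175.27°.
(The naïve average (+112.90 + -103.44)/2 = 4.73° is on the wrong side of the globe.)

-175.27°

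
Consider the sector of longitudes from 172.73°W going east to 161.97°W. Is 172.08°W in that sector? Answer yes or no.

Yes

Band width going east from -172.73° to -161.97°: ((-161.97 − -172.73) mod 360) = 10.76°.
Offset of -172.08° east of the west edge: ((-172.08 − -172.73) mod 360) = 0.65°.
0.65° ≤ 10.76° ⇒ inside.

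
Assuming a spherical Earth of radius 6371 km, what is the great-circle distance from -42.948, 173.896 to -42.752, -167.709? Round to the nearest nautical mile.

Δλ = -167.709 − 173.896 = -341.605°; wrapped into (−180°, 180°]: 18.395°.
Δφ = -42.752 − -42.948 = 0.196°.
a = sin²(Δφ/2) + cos φ₁ · cos φ₂ · sin²(Δλ/2) = 0.013735.
c = 2·atan2(√a, √(1−a)) = 0.23493 rad → d = 6371·c ≈ 1496.74 km ≈ 808.18 nmi.

808 nmi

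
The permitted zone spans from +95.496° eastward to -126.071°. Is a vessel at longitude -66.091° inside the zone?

No

Band width going east from +95.496° to -126.071°: ((-126.071 − 95.496) mod 360) = 138.433°.
Offset of -66.091° east of the west edge: ((-66.091 − 95.496) mod 360) = 198.413°.
198.413° > 138.433° ⇒ outside.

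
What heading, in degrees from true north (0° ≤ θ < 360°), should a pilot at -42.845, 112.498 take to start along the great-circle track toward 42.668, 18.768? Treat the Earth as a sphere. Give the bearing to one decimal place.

Δλ = 18.768 − 112.498 = -93.730°.
θ = atan2( sin Δλ · cos φ₂ , cos φ₁ · sin φ₂ − sin φ₁ · cos φ₂ · cos Δλ )
  = atan2(-0.73374, 0.46439) = -57.670° → normalised to [0°, 360°): 302.330°.

302.3°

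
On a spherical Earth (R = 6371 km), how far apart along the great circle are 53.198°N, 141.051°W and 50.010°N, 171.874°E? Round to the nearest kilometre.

3211 km

Δλ = 171.874 − -141.051 = 312.925°; wrapped into (−180°, 180°]: -47.075°.
Δφ = 50.010 − 53.198 = -3.188°.
a = sin²(Δφ/2) + cos φ₁ · cos φ₂ · sin²(Δλ/2) = 0.062171.
c = 2·atan2(√a, √(1−a)) = 0.50400 rad → d = 6371·c ≈ 3210.98 km.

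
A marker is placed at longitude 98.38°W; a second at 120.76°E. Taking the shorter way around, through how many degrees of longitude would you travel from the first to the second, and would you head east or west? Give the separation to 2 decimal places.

Raw difference: 120.76 − -98.38 = 219.14°.
Normalise into (−180°, 180°]: 219.14° − 360° = -140.86°.
Negative ⇒ the second point lies to the west; separation 140.86°.

140.86° west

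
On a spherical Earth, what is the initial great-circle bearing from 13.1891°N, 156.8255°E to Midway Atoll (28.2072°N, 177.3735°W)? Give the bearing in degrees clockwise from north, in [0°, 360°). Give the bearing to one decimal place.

54.0°

Δλ = -177.3735 − 156.8255 = -334.1990°; wrapped into (−180°, 180°]: 25.8010°.
θ = atan2( sin Δλ · cos φ₂ , cos φ₁ · sin φ₂ − sin φ₁ · cos φ₂ · cos Δλ )
  = atan2(0.38356, 0.27917) = 53.951° → normalised to [0°, 360°): 53.951°.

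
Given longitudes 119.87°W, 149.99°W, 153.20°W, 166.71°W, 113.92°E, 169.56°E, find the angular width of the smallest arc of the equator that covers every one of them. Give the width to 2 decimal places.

126.21°

Sort the longitudes: -166.71°, -153.20°, -149.99°, -119.87°, +113.92°, +169.56°.
Eastward gaps between consecutive values (wrapping around): 13.51°, 3.21°, 30.12°, 233.79°, 55.64°, 23.73°.
Largest gap = 233.79° ⇒ minimal covering band is its complement: 360° − 233.79° = 126.21°.
Band runs from +113.92° eastward to -119.87°, crossing the antimeridian.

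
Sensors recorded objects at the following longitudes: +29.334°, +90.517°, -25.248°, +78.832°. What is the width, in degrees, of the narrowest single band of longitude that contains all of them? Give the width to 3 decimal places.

Sort the longitudes: -25.248°, +29.334°, +78.832°, +90.517°.
Eastward gaps between consecutive values (wrapping around): 54.582°, 49.498°, 11.685°, 244.235°.
Largest gap = 244.235° ⇒ minimal covering band is its complement: 360° − 244.235° = 115.765°.
Band runs from -25.248° eastward to +90.517°.

115.765°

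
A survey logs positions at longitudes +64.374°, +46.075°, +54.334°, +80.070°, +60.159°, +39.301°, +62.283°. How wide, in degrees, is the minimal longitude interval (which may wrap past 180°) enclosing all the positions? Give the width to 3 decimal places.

40.769°

Sort the longitudes: +39.301°, +46.075°, +54.334°, +60.159°, +62.283°, +64.374°, +80.070°.
Eastward gaps between consecutive values (wrapping around): 6.774°, 8.259°, 5.825°, 2.124°, 2.091°, 15.696°, 319.231°.
Largest gap = 319.231° ⇒ minimal covering band is its complement: 360° − 319.231° = 40.769°.
Band runs from +39.301° eastward to +80.070°.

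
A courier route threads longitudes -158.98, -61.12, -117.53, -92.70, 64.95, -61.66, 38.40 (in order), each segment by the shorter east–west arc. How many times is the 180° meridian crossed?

Leg 1: -158.98° → -61.12°, shortest Δλ = 97.86° (east) — does not cross 180°.
Leg 2: -61.12° → -117.53°, shortest Δλ = -56.41° (west) — does not cross 180°.
Leg 3: -117.53° → -92.70°, shortest Δλ = 24.83° (east) — does not cross 180°.
Leg 4: -92.70° → +64.95°, shortest Δλ = 157.65° (east) — does not cross 180°.
Leg 5: +64.95° → -61.66°, shortest Δλ = -126.61° (west) — does not cross 180°.
Leg 6: -61.66° → +38.40°, shortest Δλ = 100.06° (east) — does not cross 180°.
Total crossings: 0.

0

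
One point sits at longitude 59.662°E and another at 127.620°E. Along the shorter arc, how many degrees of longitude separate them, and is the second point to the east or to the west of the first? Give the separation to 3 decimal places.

Raw difference: 127.620 − 59.662 = 67.958°.
Normalise into (−180°, 180°]: 67.958° stays 67.958°.
Positive ⇒ the second point lies to the east; separation 67.958°.

67.958° east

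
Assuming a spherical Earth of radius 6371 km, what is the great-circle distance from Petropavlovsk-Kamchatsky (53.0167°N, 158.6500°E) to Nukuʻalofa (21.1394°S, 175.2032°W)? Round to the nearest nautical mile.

4656 nmi

Δλ = -175.2032 − 158.6500 = -333.8532°; wrapped into (−180°, 180°]: 26.1468°.
Δφ = -21.1394 − 53.0167 = -74.1561°.
a = sin²(Δφ/2) + cos φ₁ · cos φ₂ · sin²(Δλ/2) = 0.392201.
c = 2·atan2(√a, √(1−a)) = 1.35349 rad → d = 6371·c ≈ 8623.09 km ≈ 4656.10 nmi.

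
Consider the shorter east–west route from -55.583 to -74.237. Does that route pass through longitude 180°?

No

Signed shortest Δλ = ((-74.237 − -55.583 + 180) mod 360) − 180 = -18.654°.
Going west by 18.654° from -55.583° reaches -74.237° without touching 180°.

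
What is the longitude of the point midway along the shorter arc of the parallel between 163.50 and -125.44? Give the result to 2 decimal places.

-160.97°

Signed shortest Δλ from +163.50° to -125.44° is +71.06°.
Midpoint longitude = +163.50° + (+71.06°)/2 = +163.50° + 35.53° = +199.03°.
Normalise into (−180°, 180°]: -160.97°.
(The naïve average (+163.50 + -125.44)/2 = 19.03° is on the wrong side of the globe.)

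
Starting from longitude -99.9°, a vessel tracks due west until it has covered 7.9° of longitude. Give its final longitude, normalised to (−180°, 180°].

Start at -99.9°; shift −7.9° → -107.8°.
-107.8° already lies in (−180°, 180°].

-107.8°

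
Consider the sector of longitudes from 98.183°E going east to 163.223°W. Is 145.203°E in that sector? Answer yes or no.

Band width going east from +98.183° to -163.223°: ((-163.223 − 98.183) mod 360) = 98.594°.
Offset of +145.203° east of the west edge: ((145.203 − 98.183) mod 360) = 47.020°.
47.020° ≤ 98.594° ⇒ inside.

Yes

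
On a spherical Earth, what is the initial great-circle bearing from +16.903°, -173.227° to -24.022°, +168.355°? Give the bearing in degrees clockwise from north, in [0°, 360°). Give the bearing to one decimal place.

Δλ = 168.355 − -173.227 = 341.582°; wrapped into (−180°, 180°]: -18.418°.
θ = atan2( sin Δλ · cos φ₂ , cos φ₁ · sin φ₂ − sin φ₁ · cos φ₂ · cos Δλ )
  = atan2(-0.28858, -0.64147) = -155.778° → normalised to [0°, 360°): 204.222°.

204.2°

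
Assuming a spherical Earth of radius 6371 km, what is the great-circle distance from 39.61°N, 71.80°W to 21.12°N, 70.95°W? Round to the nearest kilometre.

2058 km

Δλ = -70.95 − -71.80 = 0.85°.
Δφ = 21.12 − 39.61 = -18.49°.
a = sin²(Δφ/2) + cos φ₁ · cos φ₂ · sin²(Δλ/2) = 0.025850.
c = 2·atan2(√a, √(1−a)) = 0.32296 rad → d = 6371·c ≈ 2057.58 km.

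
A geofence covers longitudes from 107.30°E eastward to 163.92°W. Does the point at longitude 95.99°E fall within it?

No

Band width going east from +107.30° to -163.92°: ((-163.92 − 107.30) mod 360) = 88.78°.
Offset of +95.99° east of the west edge: ((95.99 − 107.30) mod 360) = 348.69°.
348.69° > 88.78° ⇒ outside.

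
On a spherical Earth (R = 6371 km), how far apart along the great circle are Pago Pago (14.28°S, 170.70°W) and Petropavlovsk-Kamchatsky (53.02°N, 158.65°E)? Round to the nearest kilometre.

8036 km

Δλ = 158.65 − -170.70 = 329.35°; wrapped into (−180°, 180°]: -30.65°.
Δφ = 53.02 − -14.28 = 67.30°.
a = sin²(Δφ/2) + cos φ₁ · cos φ₂ · sin²(Δλ/2) = 0.347767.
c = 2·atan2(√a, √(1−a)) = 1.26142 rad → d = 6371·c ≈ 8036.49 km.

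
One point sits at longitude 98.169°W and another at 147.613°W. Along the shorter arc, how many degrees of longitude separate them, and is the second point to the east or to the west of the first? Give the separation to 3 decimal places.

Raw difference: -147.613 − -98.169 = -49.444°.
Normalise into (−180°, 180°]: -49.444° stays -49.444°.
Negative ⇒ the second point lies to the west; separation 49.444°.

49.444° west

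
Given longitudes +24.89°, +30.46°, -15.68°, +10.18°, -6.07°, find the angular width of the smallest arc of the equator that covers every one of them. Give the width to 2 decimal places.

Sort the longitudes: -15.68°, -6.07°, +10.18°, +24.89°, +30.46°.
Eastward gaps between consecutive values (wrapping around): 9.61°, 16.25°, 14.71°, 5.57°, 313.86°.
Largest gap = 313.86° ⇒ minimal covering band is its complement: 360° − 313.86° = 46.14°.
Band runs from -15.68° eastward to +30.46°.

46.14°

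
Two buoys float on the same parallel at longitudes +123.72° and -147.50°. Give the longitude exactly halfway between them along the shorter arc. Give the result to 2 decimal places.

Signed shortest Δλ from +123.72° to -147.50° is +88.78°.
Midpoint longitude = +123.72° + (+88.78°)/2 = +123.72° + 44.39° = +168.11°.
(The naïve average (+123.72 + -147.50)/2 = -11.89° is on the wrong side of the globe.)

+168.11°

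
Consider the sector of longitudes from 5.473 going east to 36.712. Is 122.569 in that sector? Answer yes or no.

No

Band width going east from +5.473° to +36.712°: ((36.712 − 5.473) mod 360) = 31.239°.
Offset of +122.569° east of the west edge: ((122.569 − 5.473) mod 360) = 117.096°.
117.096° > 31.239° ⇒ outside.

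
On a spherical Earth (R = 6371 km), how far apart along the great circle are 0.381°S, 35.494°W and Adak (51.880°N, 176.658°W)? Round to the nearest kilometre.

13241 km

Δλ = -176.658 − -35.494 = -141.164°.
Δφ = 51.880 − -0.381 = 52.261°.
a = sin²(Δφ/2) + cos φ₁ · cos φ₂ · sin²(Δλ/2) = 0.743036.
c = 2·atan2(√a, √(1−a)) = 2.07838 rad → d = 6371·c ≈ 13241.39 km.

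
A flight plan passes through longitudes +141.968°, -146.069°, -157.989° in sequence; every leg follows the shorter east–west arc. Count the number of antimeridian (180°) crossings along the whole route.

1

Leg 1: +141.968° → -146.069°, shortest Δλ = 71.963° (east) — crosses 180°.
Leg 2: -146.069° → -157.989°, shortest Δλ = -11.92° (west) — does not cross 180°.
Total crossings: 1.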